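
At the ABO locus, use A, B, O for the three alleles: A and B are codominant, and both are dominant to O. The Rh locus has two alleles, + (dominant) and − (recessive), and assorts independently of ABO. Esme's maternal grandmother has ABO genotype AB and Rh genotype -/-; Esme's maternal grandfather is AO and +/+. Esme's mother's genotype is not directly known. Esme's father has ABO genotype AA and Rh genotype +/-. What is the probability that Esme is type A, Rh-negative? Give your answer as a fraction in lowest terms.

Esme's mother's ABO genotype from AB × AO: 1/4 AA, 1/4 AB, 1/4 AO, 1/4 BO.
Crossing each possibility with the father AA and summing P(type A): 1/4·1 + 1/4·1/2 + 1/4·1 + 1/4·1/2 = 3/4.
Similarly for Rh via the mother's Rh distribution: P(Rh-) = 1/4.
Independent loci: 3/4 × 1/4 = 3/16.

3/16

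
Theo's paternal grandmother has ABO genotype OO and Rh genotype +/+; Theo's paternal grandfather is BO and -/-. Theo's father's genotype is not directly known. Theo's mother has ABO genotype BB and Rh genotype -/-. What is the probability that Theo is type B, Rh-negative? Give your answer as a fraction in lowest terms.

Theo's father's ABO genotype from OO × BO: 1/2 BO, 1/2 OO.
Crossing each possibility with the mother BB and summing P(type B): 1/2·1 + 1/2·1 = 1.
Similarly for Rh via the father's Rh distribution: P(Rh-) = 1/2.
Independent loci: 1 × 1/2 = 1/2.

1/2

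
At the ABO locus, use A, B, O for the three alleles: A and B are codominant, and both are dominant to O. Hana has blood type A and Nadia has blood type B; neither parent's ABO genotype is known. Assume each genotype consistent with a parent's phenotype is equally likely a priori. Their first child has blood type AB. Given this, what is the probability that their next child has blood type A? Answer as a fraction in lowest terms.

Possible genotypes: Hana ∈ {AA, AO}; Nadia ∈ {BB, BO}.
Weight each parental genotype pair by prior × P(type-AB child):
  AA × BB: posterior weight 4/9; P(next child type A) = 0.
  AA × BO: posterior weight 2/9; P(next child type A) = 1/2.
  AO × BB: posterior weight 2/9; P(next child type A) = 0.
  AO × BO: posterior weight 1/9; P(next child type A) = 1/4.
Weighted sum = 5/36.

5/36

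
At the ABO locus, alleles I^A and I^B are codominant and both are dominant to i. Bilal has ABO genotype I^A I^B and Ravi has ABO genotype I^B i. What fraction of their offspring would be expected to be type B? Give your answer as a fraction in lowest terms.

ABO cross I^A I^B × I^B i → offspring phenotypes: 1/4 A, 1/2 B, 1/4 AB.
So P(type B) = 1/2.

1/2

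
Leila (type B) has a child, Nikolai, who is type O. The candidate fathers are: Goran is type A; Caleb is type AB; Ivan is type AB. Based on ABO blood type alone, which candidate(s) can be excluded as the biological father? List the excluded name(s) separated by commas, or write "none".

Caleb, Ivan

A candidate is excluded only if no genotype consistent with his phenotype could produce a type O child with a type B mother.
Caleb (type AB): no genotype consistent with that phenotype can produce a type-O child with a type-B mother.
Ivan (type AB): no genotype consistent with that phenotype can produce a type-O child with a type-B mother.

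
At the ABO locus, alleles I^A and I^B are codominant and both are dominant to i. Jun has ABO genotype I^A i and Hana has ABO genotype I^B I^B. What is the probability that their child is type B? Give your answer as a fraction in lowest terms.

ABO cross I^A i × I^B I^B → offspring phenotypes: 1/2 B, 1/2 AB.
So P(type B) = 1/2.

1/2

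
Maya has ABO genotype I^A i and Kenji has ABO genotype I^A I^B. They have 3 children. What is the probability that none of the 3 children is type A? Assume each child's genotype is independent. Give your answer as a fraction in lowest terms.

ABO cross I^A i × I^A I^B → 1/2 A, 1/4 B, 1/4 AB.
So P(type A) = 1/2 per child.
P(not type A) = 1/2 for one child; (1/2)^3 = 1/8.

1/8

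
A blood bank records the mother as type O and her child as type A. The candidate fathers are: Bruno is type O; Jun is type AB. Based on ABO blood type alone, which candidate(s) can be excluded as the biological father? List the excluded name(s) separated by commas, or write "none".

A candidate is excluded only if no genotype consistent with his phenotype could produce a type A child with a type O mother.
Bruno (type O): no genotype consistent with that phenotype can produce a type-A child with a type-O mother.

Bruno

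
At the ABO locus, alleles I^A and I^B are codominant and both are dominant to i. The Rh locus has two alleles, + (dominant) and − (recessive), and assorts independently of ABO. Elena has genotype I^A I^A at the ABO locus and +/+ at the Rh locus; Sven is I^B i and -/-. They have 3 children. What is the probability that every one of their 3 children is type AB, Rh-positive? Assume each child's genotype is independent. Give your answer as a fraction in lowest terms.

ABO cross I^A I^A × I^B i → 1/2 A, 1/2 AB.
Rh cross +/+ × -/- → 1 Rh+; so P(type AB, Rh-positive) = 1/2 × 1 = 1/2 per child.
All 3 independent: (1/2)^3 = 1/8.

1/8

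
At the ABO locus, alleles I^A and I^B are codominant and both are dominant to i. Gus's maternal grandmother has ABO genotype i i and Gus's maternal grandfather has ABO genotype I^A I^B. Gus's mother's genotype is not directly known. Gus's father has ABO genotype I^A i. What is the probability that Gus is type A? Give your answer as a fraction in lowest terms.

Gus's mother's ABO genotype from i i × I^A I^B: 1/2 I^A i, 1/2 I^B i.
Crossing each possibility with the father I^A i and summing P(type A): 1/2·3/4 + 1/2·1/4 = 1/2.

1/2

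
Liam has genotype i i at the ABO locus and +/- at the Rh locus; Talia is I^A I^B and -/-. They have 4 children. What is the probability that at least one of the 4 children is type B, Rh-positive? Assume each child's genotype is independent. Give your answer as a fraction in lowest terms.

ABO cross i i × I^A I^B → 1/2 A, 1/2 B.
Rh cross +/- × -/- → 1/2 Rh+, 1/2 Rh-; so P(type B, Rh-positive) = 1/2 × 1/2 = 1/4 per child.
P(none) = (3/4)^4 = 81/256; P(at least one) = 1 − 81/256 = 175/256.

175/256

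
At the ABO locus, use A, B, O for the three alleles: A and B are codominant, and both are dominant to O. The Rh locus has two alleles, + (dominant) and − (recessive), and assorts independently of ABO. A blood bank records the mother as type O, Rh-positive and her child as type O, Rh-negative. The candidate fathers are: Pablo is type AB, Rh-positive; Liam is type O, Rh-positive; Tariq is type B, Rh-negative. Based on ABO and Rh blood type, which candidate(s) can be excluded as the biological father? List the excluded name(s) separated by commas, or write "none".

Pablo

A candidate is excluded only if no genotype consistent with his phenotype could produce a type O, Rh-negative child with a type O, Rh-positive mother.
Pablo (type AB, Rh+): no genotype consistent with that phenotype can produce a type-O Rh- child with a type-O mother.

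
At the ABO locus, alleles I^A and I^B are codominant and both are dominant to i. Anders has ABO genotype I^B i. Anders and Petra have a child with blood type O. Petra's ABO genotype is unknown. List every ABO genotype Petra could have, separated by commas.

I^A i, I^B i, i i

For each candidate genotype of Petra, check whether crossing it with I^B i can produce every observed child phenotype.
  I^A I^A → possible child types {A, AB} ✗
  I^A I^B → possible child types {A, B, AB} ✗
  I^A i → possible child types {O, A, B, AB} ✓
  I^B I^B → possible child types {B} ✗
  I^B i → possible child types {O, B} ✓
  i i → possible child types {O, B} ✓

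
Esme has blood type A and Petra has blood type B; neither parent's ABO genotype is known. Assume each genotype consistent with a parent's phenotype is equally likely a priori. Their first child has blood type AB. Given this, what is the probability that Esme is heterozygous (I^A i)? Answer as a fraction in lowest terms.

Possible genotypes: Esme ∈ {I^A I^A, I^A i}; Petra ∈ {I^B I^B, I^B i}.
Weight each parental genotype pair by prior × P(type-AB child):
  I^A I^A × I^B I^B: posterior weight 4/9.
  I^A I^A × I^B i: posterior weight 2/9.
  I^A i × I^B I^B: posterior weight 2/9.
  I^A i × I^B i: posterior weight 1/9.
Sum the posterior weight over pairs where Esme is I^A i: 1/3.

1/3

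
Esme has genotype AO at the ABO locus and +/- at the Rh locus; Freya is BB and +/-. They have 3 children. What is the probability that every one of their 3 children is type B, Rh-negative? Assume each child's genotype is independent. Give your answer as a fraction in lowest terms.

1/512

ABO cross AO × BB → 1/2 B, 1/2 AB.
Rh cross +/- × +/- → 3/4 Rh+, 1/4 Rh-; so P(type B, Rh-negative) = 1/2 × 1/4 = 1/8 per child.
All 3 independent: (1/8)^3 = 1/512.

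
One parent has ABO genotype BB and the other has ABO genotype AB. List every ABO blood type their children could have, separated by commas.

B, AB

Gametes from BB × AB give offspring ABO genotypes AB, BB, i.e. phenotypes B, AB.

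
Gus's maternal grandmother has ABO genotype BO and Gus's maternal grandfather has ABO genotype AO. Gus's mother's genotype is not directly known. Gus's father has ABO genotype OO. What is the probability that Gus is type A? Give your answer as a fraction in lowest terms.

1/4

Gus's mother's ABO genotype from BO × AO: 1/4 AB, 1/4 AO, 1/4 BO, 1/4 OO.
Crossing each possibility with the father OO and summing P(type A): 1/4·1/2 + 1/4·1/2 + 1/4·0 + 1/4·0 = 1/4.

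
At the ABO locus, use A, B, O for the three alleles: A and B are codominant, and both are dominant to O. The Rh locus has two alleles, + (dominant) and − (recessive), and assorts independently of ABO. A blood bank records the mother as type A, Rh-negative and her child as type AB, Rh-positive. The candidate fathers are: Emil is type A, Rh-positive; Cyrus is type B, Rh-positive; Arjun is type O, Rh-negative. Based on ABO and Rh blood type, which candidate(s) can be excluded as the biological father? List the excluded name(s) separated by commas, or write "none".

A candidate is excluded only if no genotype consistent with his phenotype could produce a type AB, Rh-positive child with a type A, Rh-negative mother.
Emil (type A, Rh+): no genotype consistent with that phenotype can produce a type-AB Rh+ child with a type-A mother.
Arjun (type O, Rh-): no genotype consistent with that phenotype can produce a type-AB Rh+ child with a type-A mother.

Emil, Arjun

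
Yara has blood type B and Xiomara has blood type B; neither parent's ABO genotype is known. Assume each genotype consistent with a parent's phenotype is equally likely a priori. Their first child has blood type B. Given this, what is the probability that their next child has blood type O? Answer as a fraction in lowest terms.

1/20

Possible genotypes: Yara ∈ {BB, BO}; Xiomara ∈ {BB, BO}.
Weight each parental genotype pair by prior × P(type-B child):
  BB × BB: posterior weight 4/15; P(next child type O) = 0.
  BB × BO: posterior weight 4/15; P(next child type O) = 0.
  BO × BB: posterior weight 4/15; P(next child type O) = 0.
  BO × BO: posterior weight 1/5; P(next child type O) = 1/4.
Weighted sum = 1/20.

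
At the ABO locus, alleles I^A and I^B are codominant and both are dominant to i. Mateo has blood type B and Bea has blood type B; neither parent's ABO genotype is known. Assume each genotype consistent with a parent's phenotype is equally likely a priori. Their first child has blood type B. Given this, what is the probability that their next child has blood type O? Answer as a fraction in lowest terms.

1/20

Possible genotypes: Mateo ∈ {I^B I^B, I^B i}; Bea ∈ {I^B I^B, I^B i}.
Weight each parental genotype pair by prior × P(type-B child):
  I^B I^B × I^B I^B: posterior weight 4/15; P(next child type O) = 0.
  I^B I^B × I^B i: posterior weight 4/15; P(next child type O) = 0.
  I^B i × I^B I^B: posterior weight 4/15; P(next child type O) = 0.
  I^B i × I^B i: posterior weight 1/5; P(next child type O) = 1/4.
Weighted sum = 1/20.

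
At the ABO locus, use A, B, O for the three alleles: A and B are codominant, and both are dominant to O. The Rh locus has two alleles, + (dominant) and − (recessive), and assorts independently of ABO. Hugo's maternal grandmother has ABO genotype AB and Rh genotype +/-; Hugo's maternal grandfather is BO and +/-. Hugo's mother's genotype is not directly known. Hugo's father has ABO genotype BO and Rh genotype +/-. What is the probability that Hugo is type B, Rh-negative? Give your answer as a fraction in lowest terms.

5/32

Hugo's mother's ABO genotype from AB × BO: 1/4 AB, 1/4 AO, 1/4 BB, 1/4 BO.
Crossing each possibility with the father BO and summing P(type B): 1/4·1/2 + 1/4·1/4 + 1/4·1 + 1/4·3/4 = 5/8.
Similarly for Rh via the mother's Rh distribution: P(Rh-) = 1/4.
Independent loci: 5/8 × 1/4 = 5/32.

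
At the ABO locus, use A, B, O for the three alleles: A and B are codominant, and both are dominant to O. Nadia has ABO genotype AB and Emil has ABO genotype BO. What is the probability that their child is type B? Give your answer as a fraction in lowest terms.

ABO cross AB × BO → offspring phenotypes: 1/4 A, 1/2 B, 1/4 AB.
So P(type B) = 1/2.

1/2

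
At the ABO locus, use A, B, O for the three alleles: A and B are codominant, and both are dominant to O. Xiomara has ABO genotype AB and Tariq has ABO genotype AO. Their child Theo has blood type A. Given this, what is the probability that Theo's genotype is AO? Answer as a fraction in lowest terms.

1/2

Cross AB × AO → 1/4 AA, 1/4 AB, 1/4 AO, 1/4 BO.
Type-A genotypes among offspring: AA (1/4), AO (1/4); total 1/2.
P(AO | type A) = (1/4) / (1/2) = 1/2.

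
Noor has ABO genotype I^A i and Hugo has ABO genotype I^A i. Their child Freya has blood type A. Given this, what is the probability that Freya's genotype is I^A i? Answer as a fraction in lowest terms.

2/3

Cross I^A i × I^A i → 1/4 I^A I^A, 1/2 I^A i, 1/4 i i.
Type-A genotypes among offspring: I^A I^A (1/4), I^A i (1/2); total 3/4.
P(I^A i | type A) = (1/2) / (3/4) = 2/3.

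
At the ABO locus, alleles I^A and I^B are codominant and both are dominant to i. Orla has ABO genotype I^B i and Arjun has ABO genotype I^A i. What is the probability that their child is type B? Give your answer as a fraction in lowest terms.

1/4

ABO cross I^B i × I^A i → offspring phenotypes: 1/4 O, 1/4 A, 1/4 B, 1/4 AB.
So P(type B) = 1/4.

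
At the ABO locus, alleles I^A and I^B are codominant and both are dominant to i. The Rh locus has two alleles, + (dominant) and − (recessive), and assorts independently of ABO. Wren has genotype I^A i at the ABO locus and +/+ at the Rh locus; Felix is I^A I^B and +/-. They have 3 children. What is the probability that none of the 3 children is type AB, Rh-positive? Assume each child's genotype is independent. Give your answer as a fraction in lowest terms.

ABO cross I^A i × I^A I^B → 1/2 A, 1/4 B, 1/4 AB.
Rh cross +/+ × +/- → 1 Rh+; so P(type AB, Rh-positive) = 1/4 × 1 = 1/4 per child.
P(not type AB, Rh-positive) = 3/4 for one child; (3/4)^3 = 27/64.

27/64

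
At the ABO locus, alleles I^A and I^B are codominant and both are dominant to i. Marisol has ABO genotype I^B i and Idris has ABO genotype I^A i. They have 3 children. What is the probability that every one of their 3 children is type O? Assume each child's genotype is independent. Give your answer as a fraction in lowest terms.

1/64

ABO cross I^B i × I^A i → 1/4 O, 1/4 A, 1/4 B, 1/4 AB.
So P(type O) = 1/4 per child.
All 3 independent: (1/4)^3 = 1/64.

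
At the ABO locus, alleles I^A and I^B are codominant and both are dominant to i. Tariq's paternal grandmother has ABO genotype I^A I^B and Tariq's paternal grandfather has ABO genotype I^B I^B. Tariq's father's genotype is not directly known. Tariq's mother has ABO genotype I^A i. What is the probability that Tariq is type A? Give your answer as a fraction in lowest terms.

Tariq's father's ABO genotype from I^A I^B × I^B I^B: 1/2 I^A I^B, 1/2 I^B I^B.
Crossing each possibility with the mother I^A i and summing P(type A): 1/2·1/2 + 1/2·0 = 1/4.

1/4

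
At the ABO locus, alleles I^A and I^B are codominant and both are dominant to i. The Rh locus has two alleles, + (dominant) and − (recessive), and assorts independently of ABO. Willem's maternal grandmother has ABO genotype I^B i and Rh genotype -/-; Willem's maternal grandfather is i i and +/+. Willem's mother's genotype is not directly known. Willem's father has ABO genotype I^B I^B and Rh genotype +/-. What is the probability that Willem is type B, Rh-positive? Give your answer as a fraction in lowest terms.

3/4

Willem's mother's ABO genotype from I^B i × i i: 1/2 I^B i, 1/2 i i.
Crossing each possibility with the father I^B I^B and summing P(type B): 1/2·1 + 1/2·1 = 1.
Similarly for Rh via the mother's Rh distribution: P(Rh+) = 3/4.
Independent loci: 1 × 3/4 = 3/4.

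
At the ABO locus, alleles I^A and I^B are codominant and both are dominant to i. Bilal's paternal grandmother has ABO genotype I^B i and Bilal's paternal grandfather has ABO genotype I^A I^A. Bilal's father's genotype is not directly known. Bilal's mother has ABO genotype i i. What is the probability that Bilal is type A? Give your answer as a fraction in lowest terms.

Bilal's father's ABO genotype from I^B i × I^A I^A: 1/2 I^A I^B, 1/2 I^A i.
Crossing each possibility with the mother i i and summing P(type A): 1/2·1/2 + 1/2·1/2 = 1/2.

1/2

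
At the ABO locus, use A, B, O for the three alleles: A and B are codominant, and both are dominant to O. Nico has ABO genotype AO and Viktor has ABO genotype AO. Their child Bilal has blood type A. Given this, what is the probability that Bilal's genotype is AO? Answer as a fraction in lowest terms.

2/3

Cross AO × AO → 1/4 AA, 1/2 AO, 1/4 OO.
Type-A genotypes among offspring: AA (1/4), AO (1/2); total 3/4.
P(AO | type A) = (1/2) / (3/4) = 2/3.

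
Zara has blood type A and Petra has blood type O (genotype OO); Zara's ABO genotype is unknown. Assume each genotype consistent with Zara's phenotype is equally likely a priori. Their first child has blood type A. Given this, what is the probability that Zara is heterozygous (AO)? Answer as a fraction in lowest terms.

1/3

Possible genotypes: Zara ∈ {AA, AO}; Petra ∈ {OO}.
Weight each parental genotype pair by prior × P(type-A child):
  AA × OO: posterior weight 2/3.
  AO × OO: posterior weight 1/3.
Sum the posterior weight over pairs where Zara is AO: 1/3.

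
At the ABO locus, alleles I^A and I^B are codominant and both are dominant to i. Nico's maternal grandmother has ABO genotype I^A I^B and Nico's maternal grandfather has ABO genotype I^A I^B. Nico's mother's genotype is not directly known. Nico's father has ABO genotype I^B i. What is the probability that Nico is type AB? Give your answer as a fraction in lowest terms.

Nico's mother's ABO genotype from I^A I^B × I^A I^B: 1/4 I^A I^A, 1/2 I^A I^B, 1/4 I^B I^B.
Crossing each possibility with the father I^B i and summing P(type AB): 1/4·1/2 + 1/2·1/4 + 1/4·0 = 1/4.

1/4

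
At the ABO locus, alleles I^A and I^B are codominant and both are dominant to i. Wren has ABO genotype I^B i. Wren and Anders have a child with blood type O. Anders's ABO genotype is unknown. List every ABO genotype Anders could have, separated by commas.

For each candidate genotype of Anders, check whether crossing it with I^B i can produce every observed child phenotype.
  I^A I^A → possible child types {A, AB} ✗
  I^A I^B → possible child types {A, B, AB} ✗
  I^A i → possible child types {O, A, B, AB} ✓
  I^B I^B → possible child types {B} ✗
  I^B i → possible child types {O, B} ✓
  i i → possible child types {O, B} ✓

I^A i, I^B i, i i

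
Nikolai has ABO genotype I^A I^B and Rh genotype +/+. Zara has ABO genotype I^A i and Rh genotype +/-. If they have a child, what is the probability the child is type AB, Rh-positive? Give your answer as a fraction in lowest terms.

1/4

ABO cross I^A I^B × I^A i → offspring phenotypes: 1/2 A, 1/4 B, 1/4 AB.
Rh cross +/+ × +/- → 1 Rh+.
Independent loci: P(type AB, Rh-positive) = 1/4 × 1 = 1/4.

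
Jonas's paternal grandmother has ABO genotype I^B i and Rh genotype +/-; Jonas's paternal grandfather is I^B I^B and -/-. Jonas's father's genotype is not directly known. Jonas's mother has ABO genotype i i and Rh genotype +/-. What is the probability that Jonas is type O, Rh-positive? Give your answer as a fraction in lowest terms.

Jonas's father's ABO genotype from I^B i × I^B I^B: 1/2 I^B I^B, 1/2 I^B i.
Crossing each possibility with the mother i i and summing P(type O): 1/2·0 + 1/2·1/2 = 1/4.
Similarly for Rh via the father's Rh distribution: P(Rh+) = 5/8.
Independent loci: 1/4 × 5/8 = 5/32.

5/32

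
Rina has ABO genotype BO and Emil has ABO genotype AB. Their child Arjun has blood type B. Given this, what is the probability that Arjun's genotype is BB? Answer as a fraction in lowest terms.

Cross BO × AB → 1/4 AB, 1/4 AO, 1/4 BB, 1/4 BO.
Type-B genotypes among offspring: BB (1/4), BO (1/4); total 1/2.
P(BB | type B) = (1/4) / (1/2) = 1/2.

1/2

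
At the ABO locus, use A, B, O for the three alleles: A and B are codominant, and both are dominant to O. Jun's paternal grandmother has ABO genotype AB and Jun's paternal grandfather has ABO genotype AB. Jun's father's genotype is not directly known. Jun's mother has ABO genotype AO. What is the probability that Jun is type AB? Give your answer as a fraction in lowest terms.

1/4

Jun's father's ABO genotype from AB × AB: 1/4 AA, 1/2 AB, 1/4 BB.
Crossing each possibility with the mother AO and summing P(type AB): 1/4·0 + 1/2·1/4 + 1/4·1/2 = 1/4.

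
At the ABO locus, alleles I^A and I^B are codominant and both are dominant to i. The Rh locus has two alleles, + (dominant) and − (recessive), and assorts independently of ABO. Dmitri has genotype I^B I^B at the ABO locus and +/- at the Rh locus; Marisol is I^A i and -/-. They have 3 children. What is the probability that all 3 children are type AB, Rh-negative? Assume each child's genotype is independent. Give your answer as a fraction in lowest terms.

ABO cross I^B I^B × I^A i → 1/2 B, 1/2 AB.
Rh cross +/- × -/- → 1/2 Rh+, 1/2 Rh-; so P(type AB, Rh-negative) = 1/2 × 1/2 = 1/4 per child.
All 3 independent: (1/4)^3 = 1/64.

1/64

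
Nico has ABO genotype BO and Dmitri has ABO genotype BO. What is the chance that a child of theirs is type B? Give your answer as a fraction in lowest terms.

ABO cross BO × BO → offspring phenotypes: 1/4 O, 3/4 B.
So P(type B) = 3/4.

3/4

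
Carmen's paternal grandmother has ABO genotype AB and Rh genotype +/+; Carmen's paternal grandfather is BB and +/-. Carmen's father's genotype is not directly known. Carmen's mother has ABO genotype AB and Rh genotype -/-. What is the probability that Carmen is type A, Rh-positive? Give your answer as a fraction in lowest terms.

3/32

Carmen's father's ABO genotype from AB × BB: 1/2 AB, 1/2 BB.
Crossing each possibility with the mother AB and summing P(type A): 1/2·1/4 + 1/2·0 = 1/8.
Similarly for Rh via the father's Rh distribution: P(Rh+) = 3/4.
Independent loci: 1/8 × 3/4 = 3/32.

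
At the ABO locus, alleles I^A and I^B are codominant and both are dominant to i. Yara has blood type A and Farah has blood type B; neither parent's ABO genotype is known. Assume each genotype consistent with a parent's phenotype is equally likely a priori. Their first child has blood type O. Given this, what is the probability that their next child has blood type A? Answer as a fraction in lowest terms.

Possible genotypes: Yara ∈ {I^A I^A, I^A i}; Farah ∈ {I^B I^B, I^B i}.
Weight each parental genotype pair by prior × P(type-O child):
  I^A i × I^B i: posterior weight 1; P(next child type A) = 1/4.
Weighted sum = 1/4.

1/4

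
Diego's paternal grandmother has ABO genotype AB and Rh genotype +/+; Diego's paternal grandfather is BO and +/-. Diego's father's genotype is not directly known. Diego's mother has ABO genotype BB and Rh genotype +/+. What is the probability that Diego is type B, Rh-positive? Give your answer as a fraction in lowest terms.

3/4

Diego's father's ABO genotype from AB × BO: 1/4 AB, 1/4 AO, 1/4 BB, 1/4 BO.
Crossing each possibility with the mother BB and summing P(type B): 1/4·1/2 + 1/4·1/2 + 1/4·1 + 1/4·1 = 3/4.
Similarly for Rh via the father's Rh distribution: P(Rh+) = 1.
Independent loci: 3/4 × 1 = 3/4.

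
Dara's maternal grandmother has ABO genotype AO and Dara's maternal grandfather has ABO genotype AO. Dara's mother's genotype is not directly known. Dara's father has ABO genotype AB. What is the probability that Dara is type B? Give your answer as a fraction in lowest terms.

1/4

Dara's mother's ABO genotype from AO × AO: 1/4 AA, 1/2 AO, 1/4 OO.
Crossing each possibility with the father AB and summing P(type B): 1/4·0 + 1/2·1/4 + 1/4·1/2 = 1/4.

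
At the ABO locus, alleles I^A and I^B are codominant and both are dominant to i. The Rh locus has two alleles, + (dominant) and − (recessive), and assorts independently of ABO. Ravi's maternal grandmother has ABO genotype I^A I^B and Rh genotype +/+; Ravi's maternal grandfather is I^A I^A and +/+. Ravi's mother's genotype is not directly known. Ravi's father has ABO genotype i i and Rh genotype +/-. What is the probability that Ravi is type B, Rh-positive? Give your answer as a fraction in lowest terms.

1/4

Ravi's mother's ABO genotype from I^A I^B × I^A I^A: 1/2 I^A I^A, 1/2 I^A I^B.
Crossing each possibility with the father i i and summing P(type B): 1/2·0 + 1/2·1/2 = 1/4.
Similarly for Rh via the mother's Rh distribution: P(Rh+) = 1.
Independent loci: 1/4 × 1 = 1/4.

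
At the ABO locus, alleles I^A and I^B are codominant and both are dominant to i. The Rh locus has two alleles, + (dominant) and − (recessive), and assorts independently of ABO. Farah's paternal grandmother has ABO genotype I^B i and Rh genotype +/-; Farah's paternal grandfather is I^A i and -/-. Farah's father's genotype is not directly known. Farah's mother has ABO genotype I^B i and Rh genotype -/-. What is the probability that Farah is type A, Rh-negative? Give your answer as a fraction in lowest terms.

Farah's father's ABO genotype from I^B i × I^A i: 1/4 I^A I^B, 1/4 I^A i, 1/4 I^B i, 1/4 i i.
Crossing each possibility with the mother I^B i and summing P(type A): 1/4·1/4 + 1/4·1/4 + 1/4·0 + 1/4·0 = 1/8.
Similarly for Rh via the father's Rh distribution: P(Rh-) = 3/4.
Independent loci: 1/8 × 3/4 = 3/32.

3/32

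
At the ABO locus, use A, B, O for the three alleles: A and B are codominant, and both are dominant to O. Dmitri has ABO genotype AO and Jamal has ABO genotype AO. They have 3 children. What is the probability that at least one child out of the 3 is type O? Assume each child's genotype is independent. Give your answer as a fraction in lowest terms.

ABO cross AO × AO → 1/4 O, 3/4 A.
So P(type O) = 1/4 per child.
P(none) = (3/4)^3 = 27/64; P(at least one) = 1 − 27/64 = 37/64.

37/64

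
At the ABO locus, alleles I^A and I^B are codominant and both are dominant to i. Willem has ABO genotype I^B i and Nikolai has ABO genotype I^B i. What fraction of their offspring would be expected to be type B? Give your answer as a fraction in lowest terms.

3/4

ABO cross I^B i × I^B i → offspring phenotypes: 1/4 O, 3/4 B.
So P(type B) = 3/4.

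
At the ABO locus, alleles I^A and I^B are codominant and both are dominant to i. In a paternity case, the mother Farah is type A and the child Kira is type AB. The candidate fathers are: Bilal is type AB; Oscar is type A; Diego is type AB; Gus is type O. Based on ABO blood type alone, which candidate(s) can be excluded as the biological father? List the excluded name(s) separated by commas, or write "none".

Oscar, Gus

A candidate is excluded only if no genotype consistent with his phenotype could produce a type AB child with a type A mother.
Oscar (type A): no genotype consistent with that phenotype can produce a type-AB child with a type-A mother.
Gus (type O): no genotype consistent with that phenotype can produce a type-AB child with a type-A mother.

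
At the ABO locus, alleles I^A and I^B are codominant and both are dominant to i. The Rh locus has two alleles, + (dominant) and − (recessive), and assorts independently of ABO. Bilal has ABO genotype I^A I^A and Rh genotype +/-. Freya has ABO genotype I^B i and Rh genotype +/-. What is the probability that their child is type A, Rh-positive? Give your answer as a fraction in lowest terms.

3/8

ABO cross I^A I^A × I^B i → offspring phenotypes: 1/2 A, 1/2 AB.
Rh cross +/- × +/- → 3/4 Rh+, 1/4 Rh-.
Independent loci: P(type A, Rh-positive) = 1/2 × 3/4 = 3/8.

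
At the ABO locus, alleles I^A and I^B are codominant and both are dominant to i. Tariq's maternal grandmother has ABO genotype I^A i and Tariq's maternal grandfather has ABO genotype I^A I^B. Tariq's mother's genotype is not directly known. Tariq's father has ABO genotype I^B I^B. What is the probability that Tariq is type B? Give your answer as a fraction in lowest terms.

1/2

Tariq's mother's ABO genotype from I^A i × I^A I^B: 1/4 I^A I^A, 1/4 I^A I^B, 1/4 I^A i, 1/4 I^B i.
Crossing each possibility with the father I^B I^B and summing P(type B): 1/4·0 + 1/4·1/2 + 1/4·1/2 + 1/4·1 = 1/2.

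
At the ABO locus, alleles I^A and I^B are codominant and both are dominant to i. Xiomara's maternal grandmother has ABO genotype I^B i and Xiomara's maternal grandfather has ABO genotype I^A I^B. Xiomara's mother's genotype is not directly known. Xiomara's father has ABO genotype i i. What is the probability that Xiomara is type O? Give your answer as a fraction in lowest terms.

1/4

Xiomara's mother's ABO genotype from I^B i × I^A I^B: 1/4 I^A I^B, 1/4 I^A i, 1/4 I^B I^B, 1/4 I^B i.
Crossing each possibility with the father i i and summing P(type O): 1/4·0 + 1/4·1/2 + 1/4·0 + 1/4·1/2 = 1/4.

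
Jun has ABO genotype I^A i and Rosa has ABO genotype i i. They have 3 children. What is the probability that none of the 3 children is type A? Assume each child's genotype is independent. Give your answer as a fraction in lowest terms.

1/8

ABO cross I^A i × i i → 1/2 O, 1/2 A.
So P(type A) = 1/2 per child.
P(not type A) = 1/2 for one child; (1/2)^3 = 1/8.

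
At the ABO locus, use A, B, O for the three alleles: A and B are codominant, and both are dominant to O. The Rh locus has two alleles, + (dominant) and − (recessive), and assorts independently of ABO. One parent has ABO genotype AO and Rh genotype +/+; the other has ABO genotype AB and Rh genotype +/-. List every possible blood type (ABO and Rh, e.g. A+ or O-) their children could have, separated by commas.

Gametes from AO × AB give offspring ABO genotypes AA, AB, AO, BO, i.e. phenotypes A, B, AB.
Rh cross +/+ × +/- → phenotypes Rh+.
Combining independently: A+, B+, AB+.

A+, B+, AB+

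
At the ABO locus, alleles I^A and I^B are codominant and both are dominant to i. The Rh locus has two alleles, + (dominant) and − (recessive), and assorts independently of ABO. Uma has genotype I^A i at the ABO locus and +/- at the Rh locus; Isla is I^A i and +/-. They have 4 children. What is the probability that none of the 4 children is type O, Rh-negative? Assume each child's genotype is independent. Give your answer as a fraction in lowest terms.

50625/65536

ABO cross I^A i × I^A i → 1/4 O, 3/4 A.
Rh cross +/- × +/- → 3/4 Rh+, 1/4 Rh-; so P(type O, Rh-negative) = 1/4 × 1/4 = 1/16 per child.
P(not type O, Rh-negative) = 15/16 for one child; (15/16)^4 = 50625/65536.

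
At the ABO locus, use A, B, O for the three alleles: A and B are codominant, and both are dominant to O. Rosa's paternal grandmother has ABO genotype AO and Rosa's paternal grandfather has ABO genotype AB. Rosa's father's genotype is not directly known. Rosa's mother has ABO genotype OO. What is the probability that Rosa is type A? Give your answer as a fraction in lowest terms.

Rosa's father's ABO genotype from AO × AB: 1/4 AA, 1/4 AB, 1/4 AO, 1/4 BO.
Crossing each possibility with the mother OO and summing P(type A): 1/4·1 + 1/4·1/2 + 1/4·1/2 + 1/4·0 = 1/2.

1/2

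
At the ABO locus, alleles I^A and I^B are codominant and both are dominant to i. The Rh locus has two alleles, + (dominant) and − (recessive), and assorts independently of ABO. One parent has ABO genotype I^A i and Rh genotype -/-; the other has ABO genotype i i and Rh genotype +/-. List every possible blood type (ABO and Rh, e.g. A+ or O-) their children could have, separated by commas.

Gametes from I^A i × i i give offspring ABO genotypes I^A i, i i, i.e. phenotypes O, A.
Rh cross -/- × +/- → phenotypes Rh+, Rh-.
Combining independently: O+, O-, A+, A-.

O+, O-, A+, A-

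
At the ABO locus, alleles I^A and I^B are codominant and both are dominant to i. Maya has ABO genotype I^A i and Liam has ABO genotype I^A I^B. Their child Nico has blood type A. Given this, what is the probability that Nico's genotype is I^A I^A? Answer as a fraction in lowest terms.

Cross I^A i × I^A I^B → 1/4 I^A I^A, 1/4 I^A I^B, 1/4 I^A i, 1/4 I^B i.
Type-A genotypes among offspring: I^A I^A (1/4), I^A i (1/4); total 1/2.
P(I^A I^A | type A) = (1/4) / (1/2) = 1/2.

1/2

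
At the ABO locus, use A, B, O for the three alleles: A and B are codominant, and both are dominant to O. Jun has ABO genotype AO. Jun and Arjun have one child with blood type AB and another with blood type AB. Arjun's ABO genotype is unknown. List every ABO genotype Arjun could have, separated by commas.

AB, BB, BO

For each candidate genotype of Arjun, check whether crossing it with AO can produce every observed child phenotype.
  AA → possible child types {A} ✗
  AB → possible child types {A, B, AB} ✓
  AO → possible child types {O, A} ✗
  BB → possible child types {B, AB} ✓
  BO → possible child types {O, A, B, AB} ✓
  OO → possible child types {O, A} ✗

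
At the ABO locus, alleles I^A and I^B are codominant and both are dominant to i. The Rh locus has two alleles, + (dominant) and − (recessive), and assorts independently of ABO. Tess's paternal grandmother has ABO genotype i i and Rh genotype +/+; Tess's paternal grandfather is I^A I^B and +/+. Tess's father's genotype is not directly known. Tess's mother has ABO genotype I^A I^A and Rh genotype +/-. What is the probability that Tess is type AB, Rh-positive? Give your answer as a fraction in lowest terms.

1/4

Tess's father's ABO genotype from i i × I^A I^B: 1/2 I^A i, 1/2 I^B i.
Crossing each possibility with the mother I^A I^A and summing P(type AB): 1/2·0 + 1/2·1/2 = 1/4.
Similarly for Rh via the father's Rh distribution: P(Rh+) = 1.
Independent loci: 1/4 × 1 = 1/4.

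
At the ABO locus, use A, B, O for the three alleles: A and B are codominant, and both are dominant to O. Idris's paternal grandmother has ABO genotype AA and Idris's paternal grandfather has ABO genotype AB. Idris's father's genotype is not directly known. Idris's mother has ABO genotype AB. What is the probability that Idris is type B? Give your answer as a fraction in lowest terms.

1/8

Idris's father's ABO genotype from AA × AB: 1/2 AA, 1/2 AB.
Crossing each possibility with the mother AB and summing P(type B): 1/2·0 + 1/2·1/4 = 1/8.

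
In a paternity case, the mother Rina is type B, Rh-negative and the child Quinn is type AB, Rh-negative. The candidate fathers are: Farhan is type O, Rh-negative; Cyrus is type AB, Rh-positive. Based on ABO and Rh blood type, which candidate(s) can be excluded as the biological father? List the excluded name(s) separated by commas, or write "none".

Farhan

A candidate is excluded only if no genotype consistent with his phenotype could produce a type AB, Rh-negative child with a type B, Rh-negative mother.
Farhan (type O, Rh-): no genotype consistent with that phenotype can produce a type-AB Rh- child with a type-B mother.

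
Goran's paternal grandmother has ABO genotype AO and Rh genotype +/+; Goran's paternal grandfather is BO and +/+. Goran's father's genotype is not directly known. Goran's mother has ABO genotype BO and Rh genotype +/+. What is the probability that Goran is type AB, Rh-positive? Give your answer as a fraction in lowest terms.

Goran's father's ABO genotype from AO × BO: 1/4 AB, 1/4 AO, 1/4 BO, 1/4 OO.
Crossing each possibility with the mother BO and summing P(type AB): 1/4·1/4 + 1/4·1/4 + 1/4·0 + 1/4·0 = 1/8.
Similarly for Rh via the father's Rh distribution: P(Rh+) = 1.
Independent loci: 1/8 × 1 = 1/8.

1/8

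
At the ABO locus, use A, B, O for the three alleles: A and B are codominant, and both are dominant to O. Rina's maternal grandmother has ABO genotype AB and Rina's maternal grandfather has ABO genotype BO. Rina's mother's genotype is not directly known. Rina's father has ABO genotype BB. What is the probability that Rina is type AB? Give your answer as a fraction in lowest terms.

Rina's mother's ABO genotype from AB × BO: 1/4 AB, 1/4 AO, 1/4 BB, 1/4 BO.
Crossing each possibility with the father BB and summing P(type AB): 1/4·1/2 + 1/4·1/2 + 1/4·0 + 1/4·0 = 1/4.

1/4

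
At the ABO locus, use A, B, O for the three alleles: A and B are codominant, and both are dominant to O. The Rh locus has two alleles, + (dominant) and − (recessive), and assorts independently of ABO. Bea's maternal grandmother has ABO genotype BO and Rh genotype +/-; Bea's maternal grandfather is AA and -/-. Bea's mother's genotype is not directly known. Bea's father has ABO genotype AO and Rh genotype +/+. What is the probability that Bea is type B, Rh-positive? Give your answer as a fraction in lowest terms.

Bea's mother's ABO genotype from BO × AA: 1/2 AB, 1/2 AO.
Crossing each possibility with the father AO and summing P(type B): 1/2·1/4 + 1/2·0 = 1/8.
Similarly for Rh via the mother's Rh distribution: P(Rh+) = 1.
Independent loci: 1/8 × 1 = 1/8.

1/8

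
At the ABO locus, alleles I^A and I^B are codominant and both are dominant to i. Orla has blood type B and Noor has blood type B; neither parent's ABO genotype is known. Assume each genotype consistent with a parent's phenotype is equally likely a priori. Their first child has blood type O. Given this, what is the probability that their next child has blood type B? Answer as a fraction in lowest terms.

3/4

Possible genotypes: Orla ∈ {I^B I^B, I^B i}; Noor ∈ {I^B I^B, I^B i}.
Weight each parental genotype pair by prior × P(type-O child):
  I^B i × I^B i: posterior weight 1; P(next child type B) = 3/4.
Weighted sum = 3/4.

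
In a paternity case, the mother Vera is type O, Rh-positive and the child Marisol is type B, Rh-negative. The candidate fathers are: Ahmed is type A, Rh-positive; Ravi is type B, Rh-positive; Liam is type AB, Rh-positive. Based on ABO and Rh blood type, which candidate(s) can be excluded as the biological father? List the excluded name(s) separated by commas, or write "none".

A candidate is excluded only if no genotype consistent with his phenotype could produce a type B, Rh-negative child with a type O, Rh-positive mother.
Ahmed (type A, Rh+): no genotype consistent with that phenotype can produce a type-B Rh- child with a type-O mother.

Ahmed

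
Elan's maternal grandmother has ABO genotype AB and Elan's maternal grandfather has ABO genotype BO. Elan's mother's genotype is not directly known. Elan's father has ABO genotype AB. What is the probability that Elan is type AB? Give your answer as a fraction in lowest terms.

Elan's mother's ABO genotype from AB × BO: 1/4 AB, 1/4 AO, 1/4 BB, 1/4 BO.
Crossing each possibility with the father AB and summing P(type AB): 1/4·1/2 + 1/4·1/4 + 1/4·1/2 + 1/4·1/4 = 3/8.

3/8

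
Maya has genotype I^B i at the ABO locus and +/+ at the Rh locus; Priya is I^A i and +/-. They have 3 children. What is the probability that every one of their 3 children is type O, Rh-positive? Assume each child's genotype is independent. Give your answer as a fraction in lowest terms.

ABO cross I^B i × I^A i → 1/4 O, 1/4 A, 1/4 B, 1/4 AB.
Rh cross +/+ × +/- → 1 Rh+; so P(type O, Rh-positive) = 1/4 × 1 = 1/4 per child.
All 3 independent: (1/4)^3 = 1/64.

1/64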